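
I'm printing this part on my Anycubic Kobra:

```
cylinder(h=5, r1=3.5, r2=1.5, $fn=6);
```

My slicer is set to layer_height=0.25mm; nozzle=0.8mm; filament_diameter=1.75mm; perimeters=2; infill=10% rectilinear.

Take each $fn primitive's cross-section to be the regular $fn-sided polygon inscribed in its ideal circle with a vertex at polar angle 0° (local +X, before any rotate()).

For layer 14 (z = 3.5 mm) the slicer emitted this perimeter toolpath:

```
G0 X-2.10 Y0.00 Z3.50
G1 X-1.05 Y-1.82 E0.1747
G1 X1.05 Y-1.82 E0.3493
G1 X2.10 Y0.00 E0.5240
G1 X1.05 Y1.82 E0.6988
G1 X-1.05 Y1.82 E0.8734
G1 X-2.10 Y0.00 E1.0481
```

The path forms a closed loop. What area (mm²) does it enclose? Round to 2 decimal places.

11.47 mm²

Apply the shoelace formula to the sequence of (X, Y) vertices; enclosed area = 11.47 mm².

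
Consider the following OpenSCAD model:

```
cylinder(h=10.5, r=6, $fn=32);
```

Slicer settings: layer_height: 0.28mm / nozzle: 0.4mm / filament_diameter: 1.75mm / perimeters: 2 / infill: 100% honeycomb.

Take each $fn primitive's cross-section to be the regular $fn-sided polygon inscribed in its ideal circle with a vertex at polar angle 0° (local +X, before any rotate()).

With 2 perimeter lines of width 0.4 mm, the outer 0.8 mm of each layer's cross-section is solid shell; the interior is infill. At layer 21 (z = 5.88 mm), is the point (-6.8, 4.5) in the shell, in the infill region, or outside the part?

outside

At z = 5.88 mm: the cylinder: section is a regular 32-gon, circumradius r=6. Overall, the cross-section is a single solid region. The nearest boundary edge runs (-4.24, 4.24)→(-4.99, 3.33); distance from the point to it = 2.15 mm. The point is not inside any of the regions above, so it lies outside the cross-section (2.15 mm from the nearest boundary).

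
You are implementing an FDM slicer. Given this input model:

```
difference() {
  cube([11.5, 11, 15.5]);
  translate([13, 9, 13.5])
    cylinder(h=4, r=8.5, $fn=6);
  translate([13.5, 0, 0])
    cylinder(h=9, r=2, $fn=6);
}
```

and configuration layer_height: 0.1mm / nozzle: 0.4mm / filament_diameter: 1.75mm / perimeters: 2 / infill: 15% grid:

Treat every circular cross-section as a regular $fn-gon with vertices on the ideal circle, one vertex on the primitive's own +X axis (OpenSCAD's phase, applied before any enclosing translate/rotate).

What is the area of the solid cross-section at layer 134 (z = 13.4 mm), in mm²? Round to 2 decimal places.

At z = 13.4 mm: the cube (footprint 11.5×11) is included at this height (area 126.50 mm²); the cylinder at (13, 9) is absent (z outside [13.5, 17.5]); the cylinder at (13.5, 0) is not intersected at this z (z outside [0, 9]); Taking the first minus the rest: none of the subtracted shapes is present at this height, so the 11.5×11 cube is unchanged — area = 126.50 mm². Overall, the cross-section is a single solid region. Net area = 126.50 mm².

126.50 mm²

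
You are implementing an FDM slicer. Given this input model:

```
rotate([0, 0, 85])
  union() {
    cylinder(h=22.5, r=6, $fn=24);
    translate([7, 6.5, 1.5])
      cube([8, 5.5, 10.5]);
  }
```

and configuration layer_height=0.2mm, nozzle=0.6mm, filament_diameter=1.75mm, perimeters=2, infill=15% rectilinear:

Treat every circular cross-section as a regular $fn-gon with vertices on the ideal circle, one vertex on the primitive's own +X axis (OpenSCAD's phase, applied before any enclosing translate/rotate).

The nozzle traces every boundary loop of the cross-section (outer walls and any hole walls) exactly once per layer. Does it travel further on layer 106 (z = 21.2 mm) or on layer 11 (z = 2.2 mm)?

Layer 106 (z = 21.2): the r=6 cylinder contributes a regular 24-gon of circumradius 6 (perimeter = 2·24·6.000·sin(180°/24) = 37.59 mm); the cube at (7, 6.5) is absent (z outside [1.5, 12]); Merging all regions: only the r=6 cylinder is present, so the union is just that shape — boundary = 37.59 mm; (rotated 85° about Z; rotation is an isometry so areas/perimeters/island counts are preserved). So its perimeter = 37.59 mm. Layer 11 (z = 2.2): the r=6 cylinder contributes a regular 24-gon of circumradius 6 (perimeter = 2·24·6.000·sin(180°/24) = 37.59 mm); the 8×5.5 cube at (7, 6.5) contributes its full rectangle (perimeter 27.00 mm); Merging all regions: the 2 present regions are separate (no shared area or edge), so areas and boundary lengths simply add and each stays a separate island — boundary = 64.59 mm; (whole slice rotated 85° about Z — lengths, areas and connectivity unchanged). So its perimeter = 64.59 mm. Layer 11 is larger (64.59 vs 37.59 mm).

layer 11 (z = 2.2 mm)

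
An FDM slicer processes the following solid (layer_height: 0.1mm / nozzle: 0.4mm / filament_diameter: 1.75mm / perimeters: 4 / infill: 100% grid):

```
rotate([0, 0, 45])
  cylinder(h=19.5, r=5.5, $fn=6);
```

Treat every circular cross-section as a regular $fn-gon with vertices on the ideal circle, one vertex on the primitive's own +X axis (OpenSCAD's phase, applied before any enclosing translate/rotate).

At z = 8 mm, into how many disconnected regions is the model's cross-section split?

1

At z = 8 mm: the cylinder: section is a regular 6-gon, circumradius r=5.5; (whole slice rotated 45° about Z — lengths, areas and connectivity unchanged). The result has 1 disconnected region.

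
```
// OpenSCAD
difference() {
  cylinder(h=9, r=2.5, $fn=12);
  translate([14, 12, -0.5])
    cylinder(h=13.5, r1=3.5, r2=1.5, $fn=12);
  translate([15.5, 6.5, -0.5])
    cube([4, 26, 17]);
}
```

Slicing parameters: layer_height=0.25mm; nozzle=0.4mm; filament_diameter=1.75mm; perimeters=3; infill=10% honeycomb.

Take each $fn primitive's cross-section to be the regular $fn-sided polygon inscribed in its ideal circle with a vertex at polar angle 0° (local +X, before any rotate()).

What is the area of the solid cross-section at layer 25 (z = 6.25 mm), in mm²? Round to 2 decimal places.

At z = 6.25 mm: the r=2.5 cylinder gives a regular 12-gon of circumradius 2.5 (constant along its height) (area = (12/2)·2.500²·sin(360°/12) = 18.75 mm²); the cone at (14, 12) contributes a regular 12-gon of circumradius 2.500 (interpolated between r1=3.5 and r2=1.5 at t=0.500) (area = (12/2)·2.500²·sin(360°/12) = 18.75 mm²); the cube at (15.5, 6.5) (footprint 4×26) is included at this height (area 104.00 mm²); After the difference (first − rest): starting from the r=2.5 cylinder (18.75 mm²), the cone at (14, 12) misses the remaining region (no effect); the 4×26 cube at (15.5, 6.5) misses the remaining region (no effect) — area = 18.75 mm². Overall, the cross-section is a single solid region. Net area = 18.75 mm².

18.75 mm²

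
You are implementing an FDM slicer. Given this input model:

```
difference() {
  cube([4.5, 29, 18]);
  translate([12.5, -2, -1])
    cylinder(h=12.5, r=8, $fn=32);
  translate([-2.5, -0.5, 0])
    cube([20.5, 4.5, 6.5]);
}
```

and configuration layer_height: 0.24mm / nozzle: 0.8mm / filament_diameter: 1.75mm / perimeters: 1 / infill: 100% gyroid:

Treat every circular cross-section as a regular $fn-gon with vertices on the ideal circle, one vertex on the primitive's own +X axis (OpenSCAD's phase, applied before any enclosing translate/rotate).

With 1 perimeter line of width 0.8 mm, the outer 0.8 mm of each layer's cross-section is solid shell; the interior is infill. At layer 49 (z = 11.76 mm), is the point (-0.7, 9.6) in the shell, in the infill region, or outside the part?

At z = 11.76 mm: the cube is present — its section is the full 4.5×29 rectangle; the cylinder at (12.5, -2) is absent (z outside [-1, 11.5]); the cube at (-2.5, -0.5) is not intersected at this z (z outside [0, 6.5]); After the difference (first − rest): none of the subtracted shapes is present at this height, so the 4.5×29 cube is unchanged — 1 connected region. Overall, the cross-section is a single solid region. The nearest boundary edge runs (0.00, 29.00)→(0.00, 0.00); distance from the point to it = 0.70 mm. The point is not inside any of the regions above, so it lies outside the cross-section (0.70 mm from the nearest boundary).

outside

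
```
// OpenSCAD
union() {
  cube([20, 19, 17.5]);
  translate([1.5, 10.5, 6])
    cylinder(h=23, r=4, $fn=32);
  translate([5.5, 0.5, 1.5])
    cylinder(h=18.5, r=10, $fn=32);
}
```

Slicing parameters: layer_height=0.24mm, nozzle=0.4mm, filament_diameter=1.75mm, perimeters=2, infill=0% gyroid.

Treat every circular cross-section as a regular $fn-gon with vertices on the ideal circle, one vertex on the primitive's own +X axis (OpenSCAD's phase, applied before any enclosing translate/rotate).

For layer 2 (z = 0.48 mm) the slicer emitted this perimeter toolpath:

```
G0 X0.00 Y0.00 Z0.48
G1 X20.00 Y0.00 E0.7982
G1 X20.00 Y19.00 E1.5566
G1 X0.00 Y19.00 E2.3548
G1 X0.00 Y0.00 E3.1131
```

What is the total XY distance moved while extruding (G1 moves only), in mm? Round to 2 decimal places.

78.00 mm

Sum the Euclidean lengths of each G1 segment: total = 78.00 mm.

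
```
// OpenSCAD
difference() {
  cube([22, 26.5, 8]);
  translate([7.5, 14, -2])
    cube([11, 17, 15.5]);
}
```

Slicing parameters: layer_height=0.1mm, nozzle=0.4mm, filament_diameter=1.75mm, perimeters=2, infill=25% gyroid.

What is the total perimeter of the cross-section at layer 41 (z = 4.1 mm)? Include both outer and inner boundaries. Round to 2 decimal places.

At z = 4.1 mm: the cube (footprint 22×26.5) is included at this height (perimeter 97.00 mm); the cube at (7.5, 14) is present — its section is the full 11×17 rectangle (perimeter 56.00 mm); Taking the first minus the rest: starting from the 22×26.5 cube, the 11×17 cube at (7.5, 14) partially overlaps it — only the 137.50 mm² overlap (of its 187.00 mm²) is removed, clipping the outline — boundary = 122.00 mm. Overall, the cross-section is a single solid region. Total boundary length (outer) = 122.00 mm.

122.00 mm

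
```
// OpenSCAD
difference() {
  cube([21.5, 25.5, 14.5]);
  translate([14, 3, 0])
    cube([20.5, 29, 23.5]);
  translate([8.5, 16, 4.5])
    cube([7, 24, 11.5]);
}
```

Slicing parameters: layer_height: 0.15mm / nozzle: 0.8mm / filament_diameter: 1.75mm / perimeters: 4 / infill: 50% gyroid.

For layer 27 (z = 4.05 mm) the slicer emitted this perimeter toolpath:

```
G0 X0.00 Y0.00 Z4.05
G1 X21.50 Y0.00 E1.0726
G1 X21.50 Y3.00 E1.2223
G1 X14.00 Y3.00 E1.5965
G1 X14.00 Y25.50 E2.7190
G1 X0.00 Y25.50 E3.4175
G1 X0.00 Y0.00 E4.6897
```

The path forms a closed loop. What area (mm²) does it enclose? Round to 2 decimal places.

379.50 mm²

Apply the shoelace formula to the sequence of (X, Y) vertices; enclosed area = 379.50 mm².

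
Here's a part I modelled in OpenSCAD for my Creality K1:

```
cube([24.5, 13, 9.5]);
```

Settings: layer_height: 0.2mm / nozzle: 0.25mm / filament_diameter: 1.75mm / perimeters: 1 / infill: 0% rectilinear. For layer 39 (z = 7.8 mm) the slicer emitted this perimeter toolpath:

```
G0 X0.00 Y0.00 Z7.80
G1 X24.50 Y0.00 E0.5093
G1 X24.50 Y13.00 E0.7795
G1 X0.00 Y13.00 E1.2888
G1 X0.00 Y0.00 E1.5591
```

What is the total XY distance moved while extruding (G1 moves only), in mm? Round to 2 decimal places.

Sum the Euclidean lengths of each G1 segment: total = 75.00 mm.

75.00 mm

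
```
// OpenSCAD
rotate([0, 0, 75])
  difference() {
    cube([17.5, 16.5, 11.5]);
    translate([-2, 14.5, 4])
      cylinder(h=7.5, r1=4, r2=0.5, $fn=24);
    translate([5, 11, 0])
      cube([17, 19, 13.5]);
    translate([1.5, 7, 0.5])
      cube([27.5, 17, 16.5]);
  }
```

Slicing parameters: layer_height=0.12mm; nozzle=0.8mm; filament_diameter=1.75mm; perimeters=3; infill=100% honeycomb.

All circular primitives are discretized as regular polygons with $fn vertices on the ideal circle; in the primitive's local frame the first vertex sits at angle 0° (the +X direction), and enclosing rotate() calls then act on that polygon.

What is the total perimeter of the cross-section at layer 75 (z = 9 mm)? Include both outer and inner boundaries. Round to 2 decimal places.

At z = 9 mm: the cube is present — its section is the full 17.5×16.5 rectangle (perimeter 68.00 mm); the cone at (-2, 14.5) contributes a regular 24-gon of circumradius 1.667 (interpolated between r1=4 and r2=0.5 at t=0.667) (perimeter = 2·24·1.667·sin(180°/24) = 10.44 mm); the cube at (5, 11) is present — its section is the full 17×19 rectangle (perimeter 72.00 mm); the cube at (1.5, 7) is present — its section is the full 27.5×17 rectangle (perimeter 89.00 mm); Subtracting the remaining from the first: starting from the 17.5×16.5 cube, the cone at (-2, 14.5) misses the remaining region (no effect); the 17×19 cube at (5, 11) partially overlaps it — only the 68.75 mm² overlap (of its 323.00 mm²) is removed, clipping the outline; the 27.5×17 cube at (1.5, 7) partially overlaps it — only the 83.25 mm² overlap (of its 467.50 mm²) is removed, clipping the outline — boundary = 68.00 mm; (rotated 75° about Z; rotation is an isometry so areas/perimeters/island counts are preserved). Overall, the cross-section is a single solid region. Total boundary length (outer) = 68.00 mm.

68.00 mm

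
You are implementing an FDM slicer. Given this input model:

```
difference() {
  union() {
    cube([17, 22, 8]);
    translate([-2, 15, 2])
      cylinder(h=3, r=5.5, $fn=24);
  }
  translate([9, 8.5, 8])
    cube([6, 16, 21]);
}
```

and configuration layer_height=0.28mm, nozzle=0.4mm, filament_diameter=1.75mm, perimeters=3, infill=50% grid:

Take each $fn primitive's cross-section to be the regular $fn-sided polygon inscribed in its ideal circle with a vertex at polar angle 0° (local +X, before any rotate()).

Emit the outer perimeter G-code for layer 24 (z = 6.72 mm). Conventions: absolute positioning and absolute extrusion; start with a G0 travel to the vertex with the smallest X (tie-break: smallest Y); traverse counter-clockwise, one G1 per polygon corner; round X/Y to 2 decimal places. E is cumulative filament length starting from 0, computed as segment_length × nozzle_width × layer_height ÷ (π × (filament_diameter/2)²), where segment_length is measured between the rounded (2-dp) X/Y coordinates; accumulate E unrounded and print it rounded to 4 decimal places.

At z = 6.72 mm: the 17×22 cube contributes its full rectangle; the cylinder at (-2, 15) does not reach this height (z outside [2, 5]); Combining (union): only the 17×22 cube is present, so the union is just that shape — 1 connected region; the cube at (9, 8.5) is absent (z outside [8, 29]); After the difference (first − rest): none of the subtracted shapes is present at this height, so that combined region is unchanged — 1 connected region. The outline is a single polygon with 4 vertices. Extrusion per mm of travel: 0.4 × 0.28 / (π × 0.875²) = 0.046564. Accumulating E over each segment gives final E = 3.6320.

G0 X0.00 Y0.00 Z6.72
G1 X17.00 Y0.00 E0.7916
G1 X17.00 Y22.00 E1.8160
G1 X0.00 Y22.00 E2.6076
G1 X0.00 Y0.00 E3.6320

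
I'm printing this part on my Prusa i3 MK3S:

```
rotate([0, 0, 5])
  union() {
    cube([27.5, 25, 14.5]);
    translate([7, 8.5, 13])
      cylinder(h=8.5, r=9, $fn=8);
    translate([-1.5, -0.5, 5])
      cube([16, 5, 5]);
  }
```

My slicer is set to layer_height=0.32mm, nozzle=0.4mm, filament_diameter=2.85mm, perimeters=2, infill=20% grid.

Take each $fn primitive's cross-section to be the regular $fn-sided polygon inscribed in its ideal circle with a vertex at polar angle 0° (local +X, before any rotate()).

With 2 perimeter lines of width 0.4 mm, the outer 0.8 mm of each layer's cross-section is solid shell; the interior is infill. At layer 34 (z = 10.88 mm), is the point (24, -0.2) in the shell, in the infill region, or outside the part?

outside

At z = 10.88 mm: the cube is present — its section is the full 27.5×25 rectangle; the cylinder at (7, 8.5) is absent (z outside [13, 21.5]); the cube at (-1.5, -0.5) does not reach this height (z outside [5, 10]); Combining (union): only the 27.5×25 cube is present, so the union is just that shape — 1 connected region; (whole slice rotated 5° about Z — lengths, areas and connectivity unchanged). Overall, the cross-section is a single solid region. Undo the 5° rotation: the query point maps to (23.891, -2.291) in the un-rotated model frame. The nearest boundary edge runs (0.00, 0.00)→(27.50, 0.00); distance from the point to it = 2.29 mm. The point is not inside any of the regions above, so it lies outside the cross-section (2.29 mm from the nearest boundary).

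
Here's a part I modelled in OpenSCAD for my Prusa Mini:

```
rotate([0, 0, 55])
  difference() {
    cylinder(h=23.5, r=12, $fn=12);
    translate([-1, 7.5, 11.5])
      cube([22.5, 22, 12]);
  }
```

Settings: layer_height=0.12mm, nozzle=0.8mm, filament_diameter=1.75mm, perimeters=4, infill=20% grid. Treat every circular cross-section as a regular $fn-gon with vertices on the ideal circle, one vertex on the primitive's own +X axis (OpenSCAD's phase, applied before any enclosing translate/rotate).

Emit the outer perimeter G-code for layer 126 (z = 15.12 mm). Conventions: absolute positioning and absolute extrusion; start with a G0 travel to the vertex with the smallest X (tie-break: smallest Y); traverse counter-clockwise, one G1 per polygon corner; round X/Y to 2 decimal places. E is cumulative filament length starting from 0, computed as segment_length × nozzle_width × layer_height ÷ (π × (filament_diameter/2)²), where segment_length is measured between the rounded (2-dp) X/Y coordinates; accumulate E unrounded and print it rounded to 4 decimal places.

At z = 15.12 mm: the r=12 cylinder gives a regular 12-gon of circumradius 12 (constant along its height); the cube at (-1, 7.5) (footprint 22.5×22) is included at this height; Subtracting the remaining from the first: starting from the r=12 cylinder, the 22.5×22 cube at (-1, 7.5) partially overlaps it — only the 30.73 mm² overlap (of its 495.00 mm²) is removed, clipping the outline — 1 connected region; (whole slice rotated 55° about Z — lengths, areas and connectivity unchanged). The outline is a single polygon with 13 vertices. Extrusion per mm of travel: 0.8 × 0.12 / (π × 0.875²) = 0.039912. Accumulating E over each segment gives final E = 3.0862.

G0 X-11.95 Y1.05 Z15.12
G1 X-10.88 Y-5.07 E0.2480
G1 X-6.88 Y-9.83 E0.4961
G1 X-1.05 Y-11.95 E0.7437
G1 X5.07 Y-10.88 E0.9917
G1 X9.83 Y-6.88 E1.2398
G1 X11.95 Y-1.05 E1.4874
G1 X10.88 Y5.07 E1.7354
G1 X6.88 Y9.83 E1.9836
G1 X1.05 Y11.95 E2.2312
G1 X-1.04 Y11.59 E2.3158
G1 X-6.72 Y3.48 E2.7110
G1 X-10.18 Y5.91 E2.8797
G1 X-11.95 Y1.05 E3.0862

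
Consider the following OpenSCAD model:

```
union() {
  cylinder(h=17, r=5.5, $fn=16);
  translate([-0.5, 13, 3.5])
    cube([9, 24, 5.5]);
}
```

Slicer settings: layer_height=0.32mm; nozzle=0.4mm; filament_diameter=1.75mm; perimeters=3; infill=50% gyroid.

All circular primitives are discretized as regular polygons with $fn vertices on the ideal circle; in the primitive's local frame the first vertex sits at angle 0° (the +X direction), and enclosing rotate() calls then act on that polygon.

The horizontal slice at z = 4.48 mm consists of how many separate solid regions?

At z = 4.48 mm: the r=5.5 cylinder gives a regular 16-gon of circumradius 5.5 (constant along its height); the cube at (-0.5, 13) (footprint 9×24) is included at this height; Merging all regions: the 2 present regions are separate (no shared area or edge), so areas and boundary lengths simply add and each stays a separate island — 2 connected regions. The result has 2 disconnected regions.

2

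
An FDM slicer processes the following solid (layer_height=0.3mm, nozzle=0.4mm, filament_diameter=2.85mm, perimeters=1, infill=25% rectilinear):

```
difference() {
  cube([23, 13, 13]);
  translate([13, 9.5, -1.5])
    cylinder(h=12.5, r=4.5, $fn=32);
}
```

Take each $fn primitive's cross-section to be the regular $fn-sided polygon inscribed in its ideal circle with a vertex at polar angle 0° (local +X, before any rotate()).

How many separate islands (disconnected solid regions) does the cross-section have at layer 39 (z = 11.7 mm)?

At z = 11.7 mm: the cube is present — its section is the full 23×13 rectangle; the cylinder at (13, 9.5) is not intersected at this z (z outside [-1.5, 11]); Subtracting the remaining from the first: none of the subtracted shapes is present at this height, so the 23×13 cube is unchanged — 1 connected region. Overall, the cross-section is a single solid region. Island count = 1.

1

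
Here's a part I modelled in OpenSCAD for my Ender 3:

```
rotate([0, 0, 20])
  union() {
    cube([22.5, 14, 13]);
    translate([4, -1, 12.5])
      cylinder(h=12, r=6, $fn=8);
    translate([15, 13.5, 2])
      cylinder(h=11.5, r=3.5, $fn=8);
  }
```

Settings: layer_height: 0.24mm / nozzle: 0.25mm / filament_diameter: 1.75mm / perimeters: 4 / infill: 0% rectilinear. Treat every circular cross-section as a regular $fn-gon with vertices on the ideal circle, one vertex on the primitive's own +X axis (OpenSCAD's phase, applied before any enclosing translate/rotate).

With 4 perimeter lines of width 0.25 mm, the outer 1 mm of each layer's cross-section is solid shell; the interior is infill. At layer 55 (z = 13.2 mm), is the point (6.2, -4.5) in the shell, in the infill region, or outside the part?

At z = 13.2 mm: the cube is absent (z outside [0, 13]); the r=6 cylinder at (4, -1) gives a regular 8-gon of circumradius 6 (constant along its height); the r=3.5 cylinder at (15, 13.5) gives a regular 8-gon of circumradius 3.5 (constant along its height); Taking the union: the 2 present regions are separate (no shared area or edge), so areas and boundary lengths simply add and each stays a separate island — 2 connected regions; (rotated 20° about Z; rotation is an isometry so areas/perimeters/island counts are preserved). Overall, the cross-section has 2 separate islands. Undo the 20° rotation: the query point maps to (4.287, -6.349) in the un-rotated model frame. The nearest boundary edge runs (8.24, -5.24)→(4.00, -7.00); distance from the point to it = 0.49 mm. (Shell/infill is judged within the island containing the point — the largest one.) The point is inside the cross-section, 0.49 mm from the nearest boundary — within the 1 mm shell band (4 × 0.25).

shell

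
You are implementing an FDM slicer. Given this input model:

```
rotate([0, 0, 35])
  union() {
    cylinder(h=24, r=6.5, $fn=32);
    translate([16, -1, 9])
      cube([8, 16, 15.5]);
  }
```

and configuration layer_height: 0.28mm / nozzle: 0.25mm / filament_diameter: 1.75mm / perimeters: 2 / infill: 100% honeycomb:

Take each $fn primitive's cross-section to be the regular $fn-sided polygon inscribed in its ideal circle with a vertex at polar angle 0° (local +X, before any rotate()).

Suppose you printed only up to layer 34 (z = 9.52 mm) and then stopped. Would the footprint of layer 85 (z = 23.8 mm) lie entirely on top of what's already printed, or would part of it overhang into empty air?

Compare the two slices. At z = 9.52: the r=6.5 cylinder gives a regular 32-gon of circumradius 6.5 (constant along its height) (area = (32/2)·6.500²·sin(360°/32) = 131.88 mm²); the cube at (16, -1) is present — its section is the full 8×16 rectangle (area 128.00 mm²); Merging all regions: the 2 present regions are separate (no shared area or edge), so areas and boundary lengths simply add and each stays a separate island — area = 259.88 mm²; (rotated 35° about Z; rotation is an isometry so areas/perimeters/island counts are preserved). At z = 23.8: the cylinder: section is a regular 32-gon, circumradius r=6.5 (area = (32/2)·6.500²·sin(360°/32) = 131.88 mm²); the cube at (16, -1) is present — its section is the full 8×16 rectangle (area 128.00 mm²); Combining (union): the 2 present regions are separate (no shared area or edge), so areas and boundary lengths simply add and each stays a separate island — area = 259.88 mm²; (whole slice rotated 35° about Z — lengths, areas and connectivity unchanged). Checking containment: the cross-section at z = 23.8 is a subset of the cross-section at z = 9.52.

entirely on top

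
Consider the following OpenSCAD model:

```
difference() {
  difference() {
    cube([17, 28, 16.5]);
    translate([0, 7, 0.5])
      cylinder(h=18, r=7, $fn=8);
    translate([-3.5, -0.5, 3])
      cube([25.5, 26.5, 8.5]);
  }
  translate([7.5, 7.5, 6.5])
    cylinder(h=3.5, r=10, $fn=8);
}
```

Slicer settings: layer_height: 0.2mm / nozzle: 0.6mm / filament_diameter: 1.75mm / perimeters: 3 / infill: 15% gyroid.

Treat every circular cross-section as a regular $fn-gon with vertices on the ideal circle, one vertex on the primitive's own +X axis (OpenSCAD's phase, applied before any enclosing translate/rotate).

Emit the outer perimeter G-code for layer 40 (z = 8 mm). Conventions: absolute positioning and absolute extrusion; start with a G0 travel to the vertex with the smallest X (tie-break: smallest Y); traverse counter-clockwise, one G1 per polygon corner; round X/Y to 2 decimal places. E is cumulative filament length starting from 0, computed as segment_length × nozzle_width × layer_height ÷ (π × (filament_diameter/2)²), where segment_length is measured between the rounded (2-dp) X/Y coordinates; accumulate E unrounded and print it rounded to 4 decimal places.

At z = 8 mm: the cube (footprint 17×28) is included at this height; the cylinder at (0, 7): section is a regular 8-gon, circumradius r=7; the 25.5×26.5 cube at (-3.5, -0.5) contributes its full rectangle; After the difference (first − rest): starting from the 17×28 cube, the r=7 cylinder at (0, 7) partially overlaps it — only the 69.30 mm² overlap (of its 138.59 mm²) is removed, clipping the outline; the 25.5×26.5 cube at (-3.5, -0.5) partially overlaps it — only the 372.70 mm² overlap (of its 675.75 mm²) is removed, clipping the outline — 1 connected region; the cylinder at (7.5, 7.5): section is a regular 8-gon, circumradius r=10; Taking the first minus the rest: starting from that combined region, the r=10 cylinder at (7.5, 7.5) misses the remaining region (no effect) — 1 connected region. The outline is a single polygon with 4 vertices. Extrusion per mm of travel: 0.6 × 0.2 / (π × 0.875²) = 0.049890. Accumulating E over each segment gives final E = 1.8958.

G0 X0.00 Y26.00 Z8.00
G1 X17.00 Y26.00 E0.8481
G1 X17.00 Y28.00 E0.9479
G1 X0.00 Y28.00 E1.7960
G1 X0.00 Y26.00 E1.8958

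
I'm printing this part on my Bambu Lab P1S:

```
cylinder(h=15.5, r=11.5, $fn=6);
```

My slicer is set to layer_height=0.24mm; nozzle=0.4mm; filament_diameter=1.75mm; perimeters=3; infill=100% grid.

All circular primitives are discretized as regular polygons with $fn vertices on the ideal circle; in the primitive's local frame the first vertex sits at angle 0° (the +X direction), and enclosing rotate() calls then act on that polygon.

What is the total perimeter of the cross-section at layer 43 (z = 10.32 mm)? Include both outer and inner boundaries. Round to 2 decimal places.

69.00 mm

At z = 10.32 mm: the r=11.5 cylinder gives a regular 6-gon of circumradius 11.5 (constant along its height) (perimeter = 2·6·11.500·sin(180°/6) = 69.00 mm). Overall, the cross-section is a single solid region. Total boundary length (outer) = 69.00 mm.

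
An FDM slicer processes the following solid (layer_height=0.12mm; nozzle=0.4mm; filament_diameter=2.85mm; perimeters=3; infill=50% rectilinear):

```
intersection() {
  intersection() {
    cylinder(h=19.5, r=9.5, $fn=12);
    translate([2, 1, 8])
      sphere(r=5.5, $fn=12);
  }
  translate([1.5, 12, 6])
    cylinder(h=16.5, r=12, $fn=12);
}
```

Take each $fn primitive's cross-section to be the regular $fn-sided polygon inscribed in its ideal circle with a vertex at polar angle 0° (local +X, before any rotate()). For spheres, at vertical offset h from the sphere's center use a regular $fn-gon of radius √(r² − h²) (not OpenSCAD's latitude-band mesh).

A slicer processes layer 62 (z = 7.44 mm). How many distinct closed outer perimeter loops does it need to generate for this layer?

At z = 7.44 mm: the r=9.5 cylinder gives a regular 12-gon of circumradius 9.5 (constant along its height); the r=5.5 sphere at (2, 1) contributes a regular 12-gon of circumradius √(5.5²−0.56²) = 5.471; Keeping only the common overlap: the r=5.5 sphere at (2, 1) lies inside the r=9.5 cylinder, so the common part is the r=5.5 sphere at (2, 1) itself — 1 connected region; the r=12 cylinder at (1.5, 12) gives a regular 12-gon of circumradius 12 (constant along its height); Taking the intersection: the r=12 cylinder at (1.5, 12) partially overlaps that combined region; clipping to the common part keeps 47.82 mm² — 1 connected region. The result has 1 disconnected region.

1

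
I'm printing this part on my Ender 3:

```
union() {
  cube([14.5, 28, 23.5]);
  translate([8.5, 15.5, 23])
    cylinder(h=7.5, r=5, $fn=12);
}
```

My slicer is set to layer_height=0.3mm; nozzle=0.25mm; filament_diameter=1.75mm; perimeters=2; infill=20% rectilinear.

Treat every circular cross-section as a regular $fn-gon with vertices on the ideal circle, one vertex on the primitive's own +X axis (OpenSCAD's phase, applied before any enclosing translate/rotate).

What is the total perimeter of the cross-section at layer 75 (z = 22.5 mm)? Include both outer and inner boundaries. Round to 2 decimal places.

85.00 mm

At z = 22.5 mm: the 14.5×28 cube contributes its full rectangle (perimeter 85.00 mm); the cylinder at (8.5, 15.5) is absent (z outside [23, 30.5]); Taking the union: only the 14.5×28 cube is present, so the union is just that shape — boundary = 85.00 mm. Overall, the cross-section is a single solid region. Total boundary length (outer) = 85.00 mm.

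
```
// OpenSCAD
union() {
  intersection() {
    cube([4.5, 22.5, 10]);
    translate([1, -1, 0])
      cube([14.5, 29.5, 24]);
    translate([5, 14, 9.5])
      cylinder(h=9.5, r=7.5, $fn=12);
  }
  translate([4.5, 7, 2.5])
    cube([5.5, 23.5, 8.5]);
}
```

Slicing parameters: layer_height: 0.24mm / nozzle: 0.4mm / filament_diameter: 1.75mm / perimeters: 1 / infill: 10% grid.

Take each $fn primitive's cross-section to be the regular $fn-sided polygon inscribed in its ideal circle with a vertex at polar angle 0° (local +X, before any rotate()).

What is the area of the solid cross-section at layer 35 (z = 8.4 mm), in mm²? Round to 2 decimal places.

129.25 mm²

At z = 8.4 mm: the cube is present — its section is the full 4.5×22.5 rectangle (area 101.25 mm²); the cube at (1, -1) is present — its section is the full 14.5×29.5 rectangle (area 427.75 mm²); the cylinder at (5, 14) is absent (z outside [9.5, 19]); Taking the intersection: at least one operand is absent at this height, so nothing remains; the 5.5×23.5 cube at (4.5, 7) contributes its full rectangle (area 129.25 mm²); Combining (union): only the 5.5×23.5 cube at (4.5, 7) is present, so the union is just that shape — area = 129.25 mm². Overall, the cross-section is a single solid region. Net area = 129.25 mm².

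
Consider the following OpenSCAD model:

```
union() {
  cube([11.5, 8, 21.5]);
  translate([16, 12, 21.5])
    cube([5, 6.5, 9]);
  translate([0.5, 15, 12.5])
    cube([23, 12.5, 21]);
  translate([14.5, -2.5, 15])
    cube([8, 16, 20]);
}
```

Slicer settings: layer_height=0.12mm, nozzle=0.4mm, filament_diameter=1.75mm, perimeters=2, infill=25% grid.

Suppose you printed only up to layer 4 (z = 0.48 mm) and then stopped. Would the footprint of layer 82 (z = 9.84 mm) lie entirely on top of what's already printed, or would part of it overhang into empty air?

Compare the two slices. At z = 0.48: the 11.5×8 cube contributes its full rectangle (area 92.00 mm²); the cube at (16, 12) is not intersected at this z (z outside [21.5, 30.5]); the cube at (0.5, 15) is absent (z outside [12.5, 33.5]); the cube at (14.5, -2.5) is not intersected at this z (z outside [15, 35]); Combining (union): only the 11.5×8 cube is present, so the union is just that shape — area = 92.00 mm². At z = 9.84: the cube is present — its section is the full 11.5×8 rectangle (area 92.00 mm²); the cube at (16, 12) is not intersected at this z (z outside [21.5, 30.5]); the cube at (0.5, 15) does not reach this height (z outside [12.5, 33.5]); the cube at (14.5, -2.5) is absent (z outside [15, 35]); Merging all regions: only the 11.5×8 cube is present, so the union is just that shape — area = 92.00 mm². Checking containment: the cross-section at z = 9.84 is a subset of the cross-section at z = 0.48.

entirely on top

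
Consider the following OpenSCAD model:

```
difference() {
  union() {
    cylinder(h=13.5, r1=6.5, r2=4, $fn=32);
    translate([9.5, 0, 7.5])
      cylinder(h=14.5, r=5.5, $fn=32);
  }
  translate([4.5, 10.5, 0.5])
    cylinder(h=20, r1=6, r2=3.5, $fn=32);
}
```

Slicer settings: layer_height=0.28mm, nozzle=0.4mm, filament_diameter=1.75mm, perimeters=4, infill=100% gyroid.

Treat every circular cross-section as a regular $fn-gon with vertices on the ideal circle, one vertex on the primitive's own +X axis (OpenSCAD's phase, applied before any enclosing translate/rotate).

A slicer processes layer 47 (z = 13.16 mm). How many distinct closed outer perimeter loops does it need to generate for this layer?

At z = 13.16 mm: the cone contributes a regular 32-gon of circumradius 4.063 (interpolated between r1=6.5 and r2=4 at t=0.975); the r=5.5 cylinder at (9.5, 0) gives a regular 32-gon of circumradius 5.5 (constant along its height); Combining (union): the regions partially overlap (shared area 0.02 mm²), so overlapping operands fuse into one piece — 1 connected region; the cone at (4.5, 10.5): at t=0.633 of its height the radius interpolates to r₁+(r₂−r₁)t = 4.418, giving a regular 32-gon of that circumradius; Taking the first minus the rest: starting from the result so far, the cone at (4.5, 10.5) misses the remaining region (no effect) — 1 connected region. The result has 1 disconnected region.

1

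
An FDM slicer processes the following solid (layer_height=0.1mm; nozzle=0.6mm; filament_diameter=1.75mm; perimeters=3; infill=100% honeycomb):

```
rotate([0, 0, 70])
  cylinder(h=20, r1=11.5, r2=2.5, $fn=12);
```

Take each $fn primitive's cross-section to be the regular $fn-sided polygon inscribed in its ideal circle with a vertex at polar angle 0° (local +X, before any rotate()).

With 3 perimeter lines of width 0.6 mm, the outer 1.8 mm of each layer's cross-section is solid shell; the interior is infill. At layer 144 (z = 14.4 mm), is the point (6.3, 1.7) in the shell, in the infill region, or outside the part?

outside

At z = 14.4 mm: the cone: at t=0.720 of its height the radius interpolates to r₁+(r₂−r₁)t = 5.020, giving a regular 12-gon of that circumradius; (whole slice rotated 70° about Z — lengths, areas and connectivity unchanged). Overall, the cross-section is a single solid region. Undo the 70° rotation: the query point maps to (3.752, -5.339) in the un-rotated model frame. The nearest boundary edge runs (2.51, -4.35)→(4.35, -2.51); distance from the point to it = 1.58 mm. The point is not inside any of the regions above, so it lies outside the cross-section (1.58 mm from the nearest boundary).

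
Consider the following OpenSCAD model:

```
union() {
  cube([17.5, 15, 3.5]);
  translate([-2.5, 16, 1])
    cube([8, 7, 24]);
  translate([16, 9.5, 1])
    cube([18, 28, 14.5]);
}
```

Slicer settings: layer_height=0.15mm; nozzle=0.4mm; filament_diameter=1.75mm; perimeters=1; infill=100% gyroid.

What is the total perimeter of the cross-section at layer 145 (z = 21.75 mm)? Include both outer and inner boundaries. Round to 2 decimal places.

30.00 mm

At z = 21.75 mm: the cube does not reach this height (z outside [0, 3.5]); the 8×7 cube at (-2.5, 16) contributes its full rectangle (perimeter 30.00 mm); the cube at (16, 9.5) is not intersected at this z (z outside [1, 15.5]); Taking the union: only the 8×7 cube at (-2.5, 16) is present, so the union is just that shape — boundary = 30.00 mm. Overall, the cross-section is a single solid region. Total boundary length (outer) = 30.00 mm.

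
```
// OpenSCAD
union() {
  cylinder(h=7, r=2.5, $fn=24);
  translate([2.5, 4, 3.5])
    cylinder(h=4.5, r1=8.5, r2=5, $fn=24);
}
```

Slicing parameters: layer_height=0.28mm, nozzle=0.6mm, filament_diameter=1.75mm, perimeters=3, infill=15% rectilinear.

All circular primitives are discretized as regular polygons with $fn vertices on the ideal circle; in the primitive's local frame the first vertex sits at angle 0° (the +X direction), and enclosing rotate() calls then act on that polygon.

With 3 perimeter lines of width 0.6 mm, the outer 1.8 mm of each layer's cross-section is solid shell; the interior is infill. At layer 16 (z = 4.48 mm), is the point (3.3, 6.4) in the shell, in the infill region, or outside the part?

infill

At z = 4.48 mm: the r=2.5 cylinder contributes a regular 24-gon of circumradius 2.5; the cone at (2.5, 4) contributes a regular 24-gon of circumradius 7.738 (interpolated between r1=8.5 and r2=5 at t=0.218); Merging all regions: the r=2.5 cylinder lies entirely inside the cone at (2.5, 4), so the union is just the cone at (2.5, 4) — 1 connected region. Overall, the cross-section is a single solid region. The nearest boundary edge runs (4.50, 11.47)→(6.37, 10.70); distance from the point to it = 5.15 mm. The point is inside the cross-section and 5.15 mm from the nearest boundary — more than the 1.8 mm shell width (3 × 0.6), so it's in the infill interior.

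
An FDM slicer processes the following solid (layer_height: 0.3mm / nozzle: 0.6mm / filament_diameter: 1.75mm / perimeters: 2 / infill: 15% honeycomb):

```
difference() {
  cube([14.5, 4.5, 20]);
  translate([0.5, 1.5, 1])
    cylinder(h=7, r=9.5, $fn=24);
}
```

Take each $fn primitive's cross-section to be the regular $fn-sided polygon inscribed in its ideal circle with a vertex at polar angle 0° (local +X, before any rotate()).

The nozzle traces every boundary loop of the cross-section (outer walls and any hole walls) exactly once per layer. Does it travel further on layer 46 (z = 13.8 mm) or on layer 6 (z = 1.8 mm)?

layer 46 (z = 13.8 mm)

Layer 46 (z = 13.8): the cube is present — its section is the full 14.5×4.5 rectangle (perimeter 38.00 mm); the cylinder at (0.5, 1.5) is not intersected at this z (z outside [1, 8]); Subtracting the remaining from the first: none of the subtracted shapes is present at this height, so the 14.5×4.5 cube is unchanged — boundary = 38.00 mm. So its perimeter = 38.00 mm. Layer 6 (z = 1.8): the cube is present — its section is the full 14.5×4.5 rectangle (perimeter 38.00 mm); the r=9.5 cylinder at (0.5, 1.5) gives a regular 24-gon of circumradius 9.5 (constant along its height) (perimeter = 2·24·9.500·sin(180°/24) = 59.52 mm); Subtracting the remaining from the first: starting from the 14.5×4.5 cube, the r=9.5 cylinder at (0.5, 1.5) partially overlaps it — only the 44.22 mm² overlap (of its 280.30 mm²) is removed, clipping the outline — boundary = 18.82 mm. So its perimeter = 18.82 mm. Layer 46 is larger (38.00 vs 18.82 mm).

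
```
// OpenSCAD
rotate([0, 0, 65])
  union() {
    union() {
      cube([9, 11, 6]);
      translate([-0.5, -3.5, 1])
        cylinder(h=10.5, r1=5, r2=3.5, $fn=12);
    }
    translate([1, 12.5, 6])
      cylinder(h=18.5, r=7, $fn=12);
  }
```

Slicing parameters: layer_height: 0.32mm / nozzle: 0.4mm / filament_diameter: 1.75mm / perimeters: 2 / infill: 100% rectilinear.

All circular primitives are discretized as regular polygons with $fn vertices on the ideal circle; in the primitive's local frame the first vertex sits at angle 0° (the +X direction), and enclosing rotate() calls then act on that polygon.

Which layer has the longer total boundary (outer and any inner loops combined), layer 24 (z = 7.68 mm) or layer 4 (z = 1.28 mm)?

Layer 24 (z = 7.68): the cube is not intersected at this z (z outside [0, 6]); the cone at (-0.5, -3.5) contributes a regular 12-gon of circumradius 4.046 (interpolated between r1=5 and r2=3.5 at t=0.636) (perimeter = 2·12·4.046·sin(180°/12) = 25.13 mm); Taking the union: only the cone at (-0.5, -3.5) is present, so the union is just that shape — boundary = 25.13 mm; the r=7 cylinder at (1, 12.5) gives a regular 12-gon of circumradius 7 (constant along its height) (perimeter = 2·12·7.000·sin(180°/12) = 43.48 mm); Merging all regions: the 2 present regions are separate (no shared area or edge), so areas and boundary lengths simply add and each stays a separate island — boundary = 68.61 mm; (rotated 65° about Z; rotation is an isometry so areas/perimeters/island counts are preserved). So its perimeter = 68.61 mm. Layer 4 (z = 1.28): the 9×11 cube contributes its full rectangle (perimeter 40.00 mm); the cone at (-0.5, -3.5) (r1=5→r2=3.5) has section circumradius 4.960 here — a regular 12-gon (perimeter = 2·12·4.960·sin(180°/12) = 30.81 mm); Taking the union: the regions partially overlap (shared area 2.42 mm²), so the edge portions inside another operand are dropped and the merged outline is re-measured after clipping — boundary = 63.53 mm; the cylinder at (1, 12.5) is not intersected at this z (z outside [6, 24.5]); Taking the union: only the result so far is present, so the union is just that shape — boundary = 63.53 mm; (whole slice rotated 65° about Z — lengths, areas and connectivity unchanged). So its perimeter = 63.53 mm. Layer 24 is larger (68.61 vs 63.53 mm).

layer 24 (z = 7.68 mm)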